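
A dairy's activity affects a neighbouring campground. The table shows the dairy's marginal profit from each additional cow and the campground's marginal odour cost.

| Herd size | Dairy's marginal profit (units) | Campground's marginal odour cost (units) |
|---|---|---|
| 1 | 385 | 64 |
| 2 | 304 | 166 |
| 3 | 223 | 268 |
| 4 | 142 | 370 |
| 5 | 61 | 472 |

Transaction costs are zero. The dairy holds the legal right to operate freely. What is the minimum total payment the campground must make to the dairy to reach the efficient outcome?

426

Left alone the dairy would choose level 5 (marginal profit stays positive).
Efficient level: k* = 2 (marginal profit ≥ marginal odour cost through 2).
The campground must at least cover the dairy's forgone profit from cutting 5→2: 223 + 142 + 61 = 426.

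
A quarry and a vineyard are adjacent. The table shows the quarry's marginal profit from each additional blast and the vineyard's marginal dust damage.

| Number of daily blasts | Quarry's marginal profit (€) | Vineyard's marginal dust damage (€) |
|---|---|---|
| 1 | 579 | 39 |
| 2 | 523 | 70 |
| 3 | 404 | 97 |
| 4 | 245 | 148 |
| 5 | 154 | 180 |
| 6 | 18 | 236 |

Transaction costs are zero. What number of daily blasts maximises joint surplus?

Bargaining reaches the level where marginal profit last exceeds marginal dust damage.
That holds through level 4 (245 ≥ 148) but not at 5 (154 < 180).

4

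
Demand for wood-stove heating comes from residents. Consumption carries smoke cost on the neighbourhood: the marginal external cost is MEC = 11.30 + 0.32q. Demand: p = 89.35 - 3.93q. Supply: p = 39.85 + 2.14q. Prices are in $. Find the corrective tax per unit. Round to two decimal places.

tax = $13.21 per unit

Social marginal benefit = demand − MEC = 78.05 - 4.25q.
Set SMB = MC: 78.05 - 4.25q = 39.85 + 2.14q → q* = 5.9781.
The Pigouvian tax equals MEC at q*: 11.30 + 0.32×5.9781 = 13.2130.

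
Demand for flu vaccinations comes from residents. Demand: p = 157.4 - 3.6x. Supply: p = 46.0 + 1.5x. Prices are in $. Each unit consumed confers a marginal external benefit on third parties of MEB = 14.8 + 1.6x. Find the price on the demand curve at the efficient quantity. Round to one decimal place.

Social marginal benefit = demand + MEB = 172.2 - 2.0x.
Set SMB = MC: 172.2 - 2.0x = 46.0 + 1.5x → x* = 36.0571.
Consumer price on the demand curve at x*: 157.4 − 3.6×36.0571 = 27.5944.

P = $27.6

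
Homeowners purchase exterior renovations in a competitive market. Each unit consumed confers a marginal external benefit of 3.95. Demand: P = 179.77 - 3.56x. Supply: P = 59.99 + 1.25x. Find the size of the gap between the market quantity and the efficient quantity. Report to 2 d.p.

Market equilibrium (private): 59.99 + 1.25x = 179.77 - 3.56x → x_m = 24.9023.
Social marginal benefit = demand + MEB = 183.72 - 3.56x.
Set SMB = MC: 183.72 - 3.56x = 59.99 + 1.25x → x* = 25.7235.
Gap = |24.9023 − 25.7235| = 0.8212.

0.82 units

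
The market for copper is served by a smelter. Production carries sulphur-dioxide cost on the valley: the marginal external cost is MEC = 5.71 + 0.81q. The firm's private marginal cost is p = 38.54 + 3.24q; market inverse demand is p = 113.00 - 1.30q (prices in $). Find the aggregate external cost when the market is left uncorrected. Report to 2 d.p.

Market equilibrium (private): 38.54 + 3.24q = 113.00 - 1.30q → q_m = 16.4009.
Total external cost = ∫₀^{q_m} (5.71 + 0.81q) dq = 5.71×16.4009 + ½×0.81×16.4009² = 202.5899.

$202.59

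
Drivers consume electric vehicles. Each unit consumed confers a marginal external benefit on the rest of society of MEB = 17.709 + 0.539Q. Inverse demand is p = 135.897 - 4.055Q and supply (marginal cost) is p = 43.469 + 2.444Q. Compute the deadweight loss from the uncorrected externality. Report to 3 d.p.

DWL = 54.016

Market equilibrium (private): 43.469 + 2.444Q = 135.897 - 4.055Q → Q_m = 14.2219.
Social marginal benefit = demand + MEB = 153.606 - 3.516Q.
Set SMB = MC: 153.606 - 3.516Q = 43.469 + 2.444Q → Q* = 18.4794.
The loss is the area between SMB and MC from Q* to Q_m; with linear curves that's a triangle of height MEB(Q_m).
DWL = ½ × 4.2575 × 25.3746 = 54.0162.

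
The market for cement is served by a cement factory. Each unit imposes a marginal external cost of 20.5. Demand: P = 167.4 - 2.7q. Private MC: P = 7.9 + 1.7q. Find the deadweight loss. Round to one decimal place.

Market equilibrium (private): 7.9 + 1.7q = 167.4 - 2.7q → q_m = 36.2500.
Social marginal cost = private MC + MEC = 28.4 + 1.7q.
Set SMC = demand: 28.4 + 1.7q = 167.4 - 2.7q → q* = 31.5909.
Height of the DWL triangle at q_m is SMC(q_m) − demand(q_m) = MEC(q_m) = 20.5000.
DWL = ½ × 4.6591 × 20.5000 = 47.7558.

DWL = 47.8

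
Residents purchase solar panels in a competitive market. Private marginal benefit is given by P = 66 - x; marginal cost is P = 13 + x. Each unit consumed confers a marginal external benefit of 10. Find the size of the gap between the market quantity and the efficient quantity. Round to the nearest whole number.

Market equilibrium (private): 13 + x = 66 - x → x_m = 26.5000.
Social marginal benefit = demand + MEB = 76 - x.
Set SMB = MC: 76 - x = 13 + x → x* = 31.5000.
Gap = |26.5000 − 31.5000| = 5.0000.

5 units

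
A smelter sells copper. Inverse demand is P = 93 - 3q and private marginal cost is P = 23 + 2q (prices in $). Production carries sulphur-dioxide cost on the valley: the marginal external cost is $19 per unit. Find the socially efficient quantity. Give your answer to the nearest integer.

q* = 10

Social marginal cost = private MC + MEC = 42 + 2q.
Set SMC = demand: 42 + 2q = 93 - 3q → q* = 10.2000.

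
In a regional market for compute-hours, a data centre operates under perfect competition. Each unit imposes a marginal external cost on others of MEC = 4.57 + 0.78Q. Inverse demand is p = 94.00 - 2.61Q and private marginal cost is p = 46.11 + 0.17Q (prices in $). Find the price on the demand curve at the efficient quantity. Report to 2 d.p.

Social marginal cost = private MC + MEC = 50.68 + 0.95Q.
Set SMC = demand: 50.68 + 0.95Q = 94.00 - 2.61Q → Q* = 12.1685.
Consumer price on the demand curve at Q*: 94.00 − 2.61×12.1685 = 62.2402.

P = $62.24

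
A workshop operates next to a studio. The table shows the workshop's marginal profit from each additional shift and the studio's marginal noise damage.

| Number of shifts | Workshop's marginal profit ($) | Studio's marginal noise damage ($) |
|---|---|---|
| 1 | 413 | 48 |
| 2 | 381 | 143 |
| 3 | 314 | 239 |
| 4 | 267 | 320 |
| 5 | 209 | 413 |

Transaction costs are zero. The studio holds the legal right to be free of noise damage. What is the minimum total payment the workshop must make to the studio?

Efficient level: marginal profit ≥ marginal noise damage through level 3, so k* = 3.
With the studio holding the right, the workshop must at least compensate total damage at k*: 48 + 143 + 239 = 430.

$430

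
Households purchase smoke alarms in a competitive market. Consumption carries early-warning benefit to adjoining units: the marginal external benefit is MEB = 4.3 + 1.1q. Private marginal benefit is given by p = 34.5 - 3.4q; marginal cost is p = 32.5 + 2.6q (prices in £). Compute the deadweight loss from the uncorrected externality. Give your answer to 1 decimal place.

DWL = £2.2

Market equilibrium (private): 32.5 + 2.6q = 34.5 - 3.4q → q_m = 0.3333.
Social marginal benefit = demand + MEB = 38.8 - 2.3q.
Set SMB = MC: 38.8 - 2.3q = 32.5 + 2.6q → q* = 1.2857.
Height of the DWL triangle at q_m is SMB(q_m) − MC(q_m) = MEB(q_m) = 4.6667.
DWL = ½ × 0.9524 × 4.6667 = 2.2223.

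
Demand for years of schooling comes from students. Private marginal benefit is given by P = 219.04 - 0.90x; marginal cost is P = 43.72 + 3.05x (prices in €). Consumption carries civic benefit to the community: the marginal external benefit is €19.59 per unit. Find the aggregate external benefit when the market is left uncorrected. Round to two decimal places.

Market equilibrium (private): 43.72 + 3.05x = 219.04 - 0.90x → x_m = 44.3848.
Total external benefit = MEB × x_m = 19.59 × 44.3848 = 869.4982.

€869.50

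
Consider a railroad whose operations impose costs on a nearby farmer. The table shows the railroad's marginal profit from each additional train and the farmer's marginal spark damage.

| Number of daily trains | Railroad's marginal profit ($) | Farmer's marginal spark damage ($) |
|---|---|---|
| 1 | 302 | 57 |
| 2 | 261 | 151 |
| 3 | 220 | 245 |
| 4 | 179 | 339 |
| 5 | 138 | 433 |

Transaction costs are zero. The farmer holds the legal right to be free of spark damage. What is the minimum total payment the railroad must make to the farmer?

$208

Efficient level: marginal profit ≥ marginal spark damage through level 2, so k* = 2.
With the farmer holding the right, the railroad must at least compensate total damage at k*: 57 + 151 = 208.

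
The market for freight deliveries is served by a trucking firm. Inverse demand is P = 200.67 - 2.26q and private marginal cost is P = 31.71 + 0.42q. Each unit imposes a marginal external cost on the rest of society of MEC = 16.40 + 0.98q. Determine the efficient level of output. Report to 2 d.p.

q* = 41.68

Social marginal cost = private MC + MEC = 48.11 + 1.40q.
Set SMC = demand: 48.11 + 1.40q = 200.67 - 2.26q → q* = 41.6831.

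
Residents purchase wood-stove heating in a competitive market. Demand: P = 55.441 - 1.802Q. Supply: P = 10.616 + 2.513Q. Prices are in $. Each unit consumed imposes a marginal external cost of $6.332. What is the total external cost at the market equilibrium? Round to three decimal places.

Market equilibrium (private): 10.616 + 2.513Q = 55.441 - 1.802Q → Q_m = 10.3882.
Total external cost = MEC × Q_m = 6.332 × 10.3882 = 65.7781.

$65.778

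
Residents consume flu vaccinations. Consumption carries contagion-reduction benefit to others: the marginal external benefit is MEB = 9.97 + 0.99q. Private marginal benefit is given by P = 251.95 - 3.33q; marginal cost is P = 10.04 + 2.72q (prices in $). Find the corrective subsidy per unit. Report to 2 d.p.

subsidy = $59.25 per unit

Social marginal benefit = demand + MEB = 261.92 - 2.34q.
Set SMB = MC: 261.92 - 2.34q = 10.04 + 2.72q → q* = 49.7787.
The Pigouvian subsidy equals MEB at q*: 9.97 + 0.99×49.7787 = 59.2509.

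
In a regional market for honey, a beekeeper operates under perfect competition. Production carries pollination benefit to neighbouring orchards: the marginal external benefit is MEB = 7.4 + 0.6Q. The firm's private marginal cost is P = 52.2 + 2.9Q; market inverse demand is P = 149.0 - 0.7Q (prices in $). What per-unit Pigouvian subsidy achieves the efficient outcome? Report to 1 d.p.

subsidy = $28.2 per unit

Social marginal cost = private MC − MEB = 44.8 + 2.3Q.
Set SMC = demand: 44.8 + 2.3Q = 149.0 - 0.7Q → Q* = 34.7333.
The Pigouvian subsidy equals MEB at Q*: 7.4 + 0.6×34.7333 = 28.2400.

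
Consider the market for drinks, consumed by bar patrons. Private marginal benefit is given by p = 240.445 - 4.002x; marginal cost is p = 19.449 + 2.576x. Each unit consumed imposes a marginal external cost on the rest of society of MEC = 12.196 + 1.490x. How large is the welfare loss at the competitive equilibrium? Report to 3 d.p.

DWL = 240.184

Market equilibrium (private): 19.449 + 2.576x = 240.445 - 4.002x → x_m = 33.5962.
Social marginal benefit = demand − MEC = 228.249 - 5.492x.
Set SMB = MC: 228.249 - 5.492x = 19.449 + 2.576x → x* = 25.8800.
Between x* and x_m the wedge MC − SMB runs linearly from 0 to MEC(x_m), so the loss is a triangle.
DWL = ½ × 7.7162 × 62.2544 = 240.1837.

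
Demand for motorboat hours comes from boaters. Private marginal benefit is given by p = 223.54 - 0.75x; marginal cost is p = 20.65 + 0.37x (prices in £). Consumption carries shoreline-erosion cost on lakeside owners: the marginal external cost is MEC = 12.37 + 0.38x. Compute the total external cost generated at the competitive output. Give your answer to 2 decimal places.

Market equilibrium (private): 20.65 + 0.37x = 223.54 - 0.75x → x_m = 181.1518.
Total external cost = ∫₀^{x_m} (12.37 + 0.38x) dx = 12.37×181.1518 + ½×0.38×181.1518² = 8475.8829.

£8475.88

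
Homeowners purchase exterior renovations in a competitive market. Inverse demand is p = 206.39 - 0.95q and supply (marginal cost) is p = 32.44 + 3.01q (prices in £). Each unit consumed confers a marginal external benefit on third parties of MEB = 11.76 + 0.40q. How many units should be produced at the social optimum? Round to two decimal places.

q* = 52.17

Social marginal benefit = demand + MEB = 218.15 - 0.55q.
Set SMB = MC: 218.15 - 0.55q = 32.44 + 3.01q → q* = 52.1657.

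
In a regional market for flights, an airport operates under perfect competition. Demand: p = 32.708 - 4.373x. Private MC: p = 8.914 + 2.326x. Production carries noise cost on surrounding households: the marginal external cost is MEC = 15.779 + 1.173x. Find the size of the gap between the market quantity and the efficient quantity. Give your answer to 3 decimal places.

Market equilibrium (private): 8.914 + 2.326x = 32.708 - 4.373x → x_m = 3.5519.
Social marginal cost = private MC + MEC = 24.693 + 3.499x.
Set SMC = demand: 24.693 + 3.499x = 32.708 - 4.373x → x* = 1.0182.
Gap = |3.5519 − 1.0182| = 2.5337.

2.534 units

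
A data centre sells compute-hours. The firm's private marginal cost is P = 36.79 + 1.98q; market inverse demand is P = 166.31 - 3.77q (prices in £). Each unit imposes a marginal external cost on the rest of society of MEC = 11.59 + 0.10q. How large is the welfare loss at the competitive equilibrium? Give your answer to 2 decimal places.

Market equilibrium (private): 36.79 + 1.98q = 166.31 - 3.77q → q_m = 22.5252.
Social marginal cost = private MC + MEC = 48.38 + 2.08q.
Set SMC = demand: 48.38 + 2.08q = 166.31 - 3.77q → q* = 20.1590.
Height of the DWL triangle at q_m is SMC(q_m) − demand(q_m) = MEC(q_m) = 13.8425.
DWL = ½ × 2.3662 × 13.8425 = 16.3771.

DWL = £16.38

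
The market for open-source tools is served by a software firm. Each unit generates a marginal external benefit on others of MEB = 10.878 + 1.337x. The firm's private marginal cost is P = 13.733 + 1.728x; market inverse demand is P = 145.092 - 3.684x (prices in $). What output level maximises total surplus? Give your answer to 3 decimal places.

Social marginal cost = private MC − MEB = 2.855 + 0.391x.
Set SMC = demand: 2.855 + 0.391x = 145.092 - 3.684x → x* = 34.9048.

x* = 34.905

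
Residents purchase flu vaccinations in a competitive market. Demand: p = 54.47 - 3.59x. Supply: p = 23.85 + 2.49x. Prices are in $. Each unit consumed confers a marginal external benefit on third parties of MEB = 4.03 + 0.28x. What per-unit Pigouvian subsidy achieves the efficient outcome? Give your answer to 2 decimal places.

subsidy = $5.70 per unit

Social marginal benefit = demand + MEB = 58.50 - 3.31x.
Set SMB = MC: 58.50 - 3.31x = 23.85 + 2.49x → x* = 5.9741.
The Pigouvian subsidy equals MEB at x*: 4.03 + 0.28×5.9741 = 5.7027.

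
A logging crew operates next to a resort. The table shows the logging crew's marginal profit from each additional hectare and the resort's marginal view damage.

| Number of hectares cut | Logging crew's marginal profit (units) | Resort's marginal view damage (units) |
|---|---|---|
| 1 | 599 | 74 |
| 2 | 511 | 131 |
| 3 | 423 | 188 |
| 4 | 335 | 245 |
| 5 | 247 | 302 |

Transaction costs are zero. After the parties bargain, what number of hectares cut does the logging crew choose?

Bargaining reaches the level where marginal profit last exceeds marginal view damage.
That holds through level 4 (335 ≥ 245) but not at 5 (247 < 302).

4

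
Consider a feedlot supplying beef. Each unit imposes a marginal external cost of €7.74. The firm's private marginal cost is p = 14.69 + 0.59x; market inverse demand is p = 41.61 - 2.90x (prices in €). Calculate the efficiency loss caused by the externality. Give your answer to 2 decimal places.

Market equilibrium (private): 14.69 + 0.59x = 41.61 - 2.90x → x_m = 7.7135.
Social marginal cost = private MC + MEC = 22.43 + 0.59x.
Set SMC = demand: 22.43 + 0.59x = 41.61 - 2.90x → x* = 5.4957.
The welfare-loss triangle has base |x_m − x*| and height MEC(x_m) (the vertical gap between SMC and demand is zero at x* and MEC at x_m).
DWL = ½ × 2.2178 × 7.7400 = 8.5829.

DWL = €8.58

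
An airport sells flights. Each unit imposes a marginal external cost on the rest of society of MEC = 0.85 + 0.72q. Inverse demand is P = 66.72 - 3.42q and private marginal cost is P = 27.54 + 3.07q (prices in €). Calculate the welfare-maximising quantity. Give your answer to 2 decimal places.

q* = 5.32

Social marginal cost = private MC + MEC = 28.39 + 3.79q.
Set SMC = demand: 28.39 + 3.79q = 66.72 - 3.42q → q* = 5.3162.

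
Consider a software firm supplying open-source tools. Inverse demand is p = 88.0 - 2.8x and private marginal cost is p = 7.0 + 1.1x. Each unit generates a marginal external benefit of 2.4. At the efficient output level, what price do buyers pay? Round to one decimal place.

Social marginal cost = private MC − MEB = 4.6 + 1.1x.
Set SMC = demand: 4.6 + 1.1x = 88.0 - 2.8x → x* = 21.3846.
Consumer price on the demand curve at x*: 88.0 − 2.8×21.3846 = 28.1231.

P = 28.1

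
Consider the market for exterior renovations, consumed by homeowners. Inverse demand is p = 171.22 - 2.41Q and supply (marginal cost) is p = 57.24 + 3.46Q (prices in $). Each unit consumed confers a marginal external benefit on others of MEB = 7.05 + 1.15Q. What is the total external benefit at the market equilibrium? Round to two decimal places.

$353.69

Market equilibrium (private): 57.24 + 3.46Q = 171.22 - 2.41Q → Q_m = 19.4174.
Total external benefit = ∫₀^{Q_m} (7.05 + 1.15Q) dQ = 7.05×19.4174 + ½×1.15×19.4174² = 353.6880.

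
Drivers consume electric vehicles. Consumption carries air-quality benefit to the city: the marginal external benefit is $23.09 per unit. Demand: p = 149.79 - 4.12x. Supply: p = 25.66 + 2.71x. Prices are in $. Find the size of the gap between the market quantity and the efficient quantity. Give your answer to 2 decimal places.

Market equilibrium (private): 25.66 + 2.71x = 149.79 - 4.12x → x_m = 18.1742.
Social marginal benefit = demand + MEB = 172.88 - 4.12x.
Set SMB = MC: 172.88 - 4.12x = 25.66 + 2.71x → x* = 21.5549.
Gap = |18.1742 − 21.5549| = 3.3807.

3.38 units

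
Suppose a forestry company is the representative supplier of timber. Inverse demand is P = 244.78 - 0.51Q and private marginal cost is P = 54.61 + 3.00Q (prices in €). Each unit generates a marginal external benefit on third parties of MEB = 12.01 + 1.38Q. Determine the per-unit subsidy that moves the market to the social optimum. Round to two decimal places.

Social marginal cost = private MC − MEB = 42.60 + 1.62Q.
Set SMC = demand: 42.60 + 1.62Q = 244.78 - 0.51Q → Q* = 94.9202.
The Pigouvian subsidy equals MEB at Q*: 12.01 + 1.38×94.9202 = 142.9999.

subsidy = €143.00 per unit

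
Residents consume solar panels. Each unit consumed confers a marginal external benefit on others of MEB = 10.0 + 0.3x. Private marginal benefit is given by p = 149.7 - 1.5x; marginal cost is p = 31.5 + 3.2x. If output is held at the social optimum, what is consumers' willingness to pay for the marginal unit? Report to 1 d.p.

Social marginal benefit = demand + MEB = 159.7 - 1.2x.
Set SMB = MC: 159.7 - 1.2x = 31.5 + 3.2x → x* = 29.1364.
Consumer price on the demand curve at x*: 149.7 − 1.5×29.1364 = 105.9954.

P = 106.0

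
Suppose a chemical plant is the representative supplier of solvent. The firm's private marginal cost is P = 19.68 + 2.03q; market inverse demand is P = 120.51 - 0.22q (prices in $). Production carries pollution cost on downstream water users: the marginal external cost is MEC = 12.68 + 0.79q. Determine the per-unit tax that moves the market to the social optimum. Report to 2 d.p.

Social marginal cost = private MC + MEC = 32.36 + 2.82q.
Set SMC = demand: 32.36 + 2.82q = 120.51 - 0.22q → q* = 28.9967.
The Pigouvian tax equals MEC at q*: 12.68 + 0.79×28.9967 = 35.5874.

tax = $35.59 per unit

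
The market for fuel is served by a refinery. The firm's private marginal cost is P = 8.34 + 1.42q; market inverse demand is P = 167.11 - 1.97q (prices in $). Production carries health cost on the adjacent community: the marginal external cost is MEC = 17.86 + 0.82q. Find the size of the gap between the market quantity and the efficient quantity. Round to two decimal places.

13.36 units

Market equilibrium (private): 8.34 + 1.42q = 167.11 - 1.97q → q_m = 46.8348.
Social marginal cost = private MC + MEC = 26.20 + 2.24q.
Set SMC = demand: 26.20 + 2.24q = 167.11 - 1.97q → q* = 33.4703.
Gap = |46.8348 − 33.4703| = 13.3645.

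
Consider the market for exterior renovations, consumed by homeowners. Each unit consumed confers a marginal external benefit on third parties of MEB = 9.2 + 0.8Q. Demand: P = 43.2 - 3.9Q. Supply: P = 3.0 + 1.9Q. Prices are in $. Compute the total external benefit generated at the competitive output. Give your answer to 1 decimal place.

$83.0

Market equilibrium (private): 3.0 + 1.9Q = 43.2 - 3.9Q → Q_m = 6.9310.
Total external benefit = ∫₀^{Q_m} (9.2 + 0.8Q) dQ = 9.2×6.9310 + ½×0.8×6.9310² = 82.9807.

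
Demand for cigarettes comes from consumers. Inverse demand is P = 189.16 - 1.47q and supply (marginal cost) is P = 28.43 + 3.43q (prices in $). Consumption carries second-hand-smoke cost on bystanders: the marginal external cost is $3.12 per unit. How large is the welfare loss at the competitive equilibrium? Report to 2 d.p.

Market equilibrium (private): 28.43 + 3.43q = 189.16 - 1.47q → q_m = 32.8020.
Social marginal benefit = demand − MEC = 186.04 - 1.47q.
Set SMB = MC: 186.04 - 1.47q = 28.43 + 3.43q → q* = 32.1653.
Between q* and q_m the wedge MC − SMB runs linearly from 0 to MEC(q_m), so the loss is a triangle.
DWL = ½ × 0.6367 × 3.1200 = 0.9933.

DWL = $0.99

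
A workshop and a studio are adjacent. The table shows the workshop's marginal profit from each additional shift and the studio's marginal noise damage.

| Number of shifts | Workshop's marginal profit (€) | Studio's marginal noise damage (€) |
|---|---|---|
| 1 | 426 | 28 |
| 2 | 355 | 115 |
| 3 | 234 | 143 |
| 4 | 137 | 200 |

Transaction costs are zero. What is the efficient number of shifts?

3

Bargaining reaches the level where marginal profit last exceeds marginal noise damage.
That holds through level 3 (234 ≥ 143) but not at 4 (137 < 200).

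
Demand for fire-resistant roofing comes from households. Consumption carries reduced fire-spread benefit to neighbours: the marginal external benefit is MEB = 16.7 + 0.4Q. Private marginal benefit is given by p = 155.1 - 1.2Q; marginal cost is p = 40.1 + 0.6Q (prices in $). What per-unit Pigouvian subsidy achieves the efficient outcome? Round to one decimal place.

Social marginal benefit = demand + MEB = 171.8 - 0.8Q.
Set SMB = MC: 171.8 - 0.8Q = 40.1 + 0.6Q → Q* = 94.0714.
The Pigouvian subsidy equals MEB at Q*: 16.7 + 0.4×94.0714 = 54.3286.

subsidy = $54.3 per unit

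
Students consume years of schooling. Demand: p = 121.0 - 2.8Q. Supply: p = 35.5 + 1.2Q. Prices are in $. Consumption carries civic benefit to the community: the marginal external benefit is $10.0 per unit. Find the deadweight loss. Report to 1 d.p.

DWL = $12.5

Market equilibrium (private): 35.5 + 1.2Q = 121.0 - 2.8Q → Q_m = 21.3750.
Social marginal benefit = demand + MEB = 131.0 - 2.8Q.
Set SMB = MC: 131.0 - 2.8Q = 35.5 + 1.2Q → Q* = 23.8750.
Height of the DWL triangle at Q_m is SMB(Q_m) − MC(Q_m) = MEB(Q_m) = 10.0000.
DWL = ½ × 2.5000 × 10.0000 = 12.5000.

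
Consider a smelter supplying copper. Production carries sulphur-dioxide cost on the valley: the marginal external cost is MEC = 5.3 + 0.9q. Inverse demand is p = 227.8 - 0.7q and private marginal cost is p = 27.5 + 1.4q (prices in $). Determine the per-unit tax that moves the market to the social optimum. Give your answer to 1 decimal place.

tax = $63.8 per unit

Social marginal cost = private MC + MEC = 32.8 + 2.3q.
Set SMC = demand: 32.8 + 2.3q = 227.8 - 0.7q → q* = 65.0000.
The Pigouvian tax equals MEC at q*: 5.3 + 0.9×65.0000 = 63.8000.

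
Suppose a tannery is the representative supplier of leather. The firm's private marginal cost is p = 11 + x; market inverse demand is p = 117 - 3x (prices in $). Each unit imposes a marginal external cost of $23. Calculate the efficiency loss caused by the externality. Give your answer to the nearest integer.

DWL = $66

Market equilibrium (private): 11 + x = 117 - 3x → x_m = 26.5000.
Social marginal cost = private MC + MEC = 34 + x.
Set SMC = demand: 34 + x = 117 - 3x → x* = 20.7500.
The welfare-loss triangle has base |x_m − x*| and height MEC(x_m) (the vertical gap between SMC and demand is zero at x* and MEC at x_m).
DWL = ½ × 5.7500 × 23.0000 = 66.1250.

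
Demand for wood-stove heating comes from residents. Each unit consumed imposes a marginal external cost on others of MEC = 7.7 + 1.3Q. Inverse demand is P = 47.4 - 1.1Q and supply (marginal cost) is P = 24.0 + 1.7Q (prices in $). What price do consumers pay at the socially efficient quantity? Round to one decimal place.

P = $43.2

Social marginal benefit = demand − MEC = 39.7 - 2.4Q.
Set SMB = MC: 39.7 - 2.4Q = 24.0 + 1.7Q → Q* = 3.8293.
Consumer price on the demand curve at Q*: 47.4 − 1.1×3.8293 = 43.1878.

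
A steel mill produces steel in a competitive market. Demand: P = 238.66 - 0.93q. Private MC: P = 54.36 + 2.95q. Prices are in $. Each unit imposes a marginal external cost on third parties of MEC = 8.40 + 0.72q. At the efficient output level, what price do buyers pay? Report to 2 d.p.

P = $203.10

Social marginal cost = private MC + MEC = 62.76 + 3.67q.
Set SMC = demand: 62.76 + 3.67q = 238.66 - 0.93q → q* = 38.2391.
Consumer price on the demand curve at q*: 238.66 − 0.93×38.2391 = 203.0976.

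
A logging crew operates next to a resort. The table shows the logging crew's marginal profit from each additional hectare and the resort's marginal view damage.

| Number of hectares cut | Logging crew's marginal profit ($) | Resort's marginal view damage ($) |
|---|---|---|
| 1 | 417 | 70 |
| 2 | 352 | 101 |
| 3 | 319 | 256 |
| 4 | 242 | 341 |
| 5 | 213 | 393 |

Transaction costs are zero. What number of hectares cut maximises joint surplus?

Bargaining reaches the level where marginal profit last exceeds marginal view damage.
That holds through level 3 (319 ≥ 256) but not at 4 (242 < 341).

3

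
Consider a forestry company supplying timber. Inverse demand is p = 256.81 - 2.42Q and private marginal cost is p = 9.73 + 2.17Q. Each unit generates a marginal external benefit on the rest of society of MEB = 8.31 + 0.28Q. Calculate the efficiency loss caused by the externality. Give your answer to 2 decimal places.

DWL = 63.43

Market equilibrium (private): 9.73 + 2.17Q = 256.81 - 2.42Q → Q_m = 53.8301.
Social marginal cost = private MC − MEB = 1.42 + 1.89Q.
Set SMC = demand: 1.42 + 1.89Q = 256.81 - 2.42Q → Q* = 59.2552.
The welfare-loss triangle has base |Q_m − Q*| and height MEB(Q_m) (the vertical gap between SMC and demand is zero at Q* and MEB at Q_m).
DWL = ½ × 5.4251 × 23.3824 = 63.4259.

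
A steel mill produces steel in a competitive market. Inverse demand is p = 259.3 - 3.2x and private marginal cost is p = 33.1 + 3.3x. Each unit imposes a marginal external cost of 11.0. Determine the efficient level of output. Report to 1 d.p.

x* = 33.1

Social marginal cost = private MC + MEC = 44.1 + 3.3x.
Set SMC = demand: 44.1 + 3.3x = 259.3 - 3.2x → x* = 33.1077.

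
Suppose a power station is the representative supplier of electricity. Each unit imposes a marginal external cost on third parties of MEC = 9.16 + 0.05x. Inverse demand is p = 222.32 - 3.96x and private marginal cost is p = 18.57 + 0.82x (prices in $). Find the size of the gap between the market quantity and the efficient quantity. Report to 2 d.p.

2.34 units

Market equilibrium (private): 18.57 + 0.82x = 222.32 - 3.96x → x_m = 42.6255.
Social marginal cost = private MC + MEC = 27.73 + 0.87x.
Set SMC = demand: 27.73 + 0.87x = 222.32 - 3.96x → x* = 40.2878.
Gap = |42.6255 − 40.2878| = 2.3377.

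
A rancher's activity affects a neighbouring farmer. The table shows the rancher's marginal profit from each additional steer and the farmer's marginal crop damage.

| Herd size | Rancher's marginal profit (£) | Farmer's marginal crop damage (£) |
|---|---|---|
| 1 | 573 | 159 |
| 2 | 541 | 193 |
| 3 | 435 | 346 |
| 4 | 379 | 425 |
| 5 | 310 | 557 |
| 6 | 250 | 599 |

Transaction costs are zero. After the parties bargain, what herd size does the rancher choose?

Bargaining reaches the level where marginal profit last exceeds marginal crop damage.
That holds through level 3 (435 ≥ 346) but not at 4 (379 < 425).

3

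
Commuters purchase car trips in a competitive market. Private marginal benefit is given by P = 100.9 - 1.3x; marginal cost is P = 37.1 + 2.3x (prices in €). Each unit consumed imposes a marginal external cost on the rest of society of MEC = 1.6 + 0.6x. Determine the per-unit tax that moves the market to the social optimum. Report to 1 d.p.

Social marginal benefit = demand − MEC = 99.3 - 1.9x.
Set SMB = MC: 99.3 - 1.9x = 37.1 + 2.3x → x* = 14.8095.
The Pigouvian tax equals MEC at x*: 1.6 + 0.6×14.8095 = 10.4857.

tax = €10.5 per unit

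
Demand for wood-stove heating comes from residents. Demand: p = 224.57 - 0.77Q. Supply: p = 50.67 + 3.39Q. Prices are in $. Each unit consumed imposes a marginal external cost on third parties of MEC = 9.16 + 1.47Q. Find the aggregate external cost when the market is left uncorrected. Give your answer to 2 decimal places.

Market equilibrium (private): 50.67 + 3.39Q = 224.57 - 0.77Q → Q_m = 41.8029.
Total external cost = ∫₀^{Q_m} (9.16 + 1.47Q) dQ = 9.16×41.8029 + ½×1.47×41.8029² = 1667.3142.

$1667.31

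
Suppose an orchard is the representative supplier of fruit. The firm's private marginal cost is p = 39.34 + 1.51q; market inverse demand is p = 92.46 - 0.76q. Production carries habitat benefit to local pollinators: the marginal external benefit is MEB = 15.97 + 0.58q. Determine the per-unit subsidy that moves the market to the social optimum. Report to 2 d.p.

subsidy = 39.68 per unit

Social marginal cost = private MC − MEB = 23.37 + 0.93q.
Set SMC = demand: 23.37 + 0.93q = 92.46 - 0.76q → q* = 40.8817.
The Pigouvian subsidy equals MEB at q*: 15.97 + 0.58×40.8817 = 39.6814.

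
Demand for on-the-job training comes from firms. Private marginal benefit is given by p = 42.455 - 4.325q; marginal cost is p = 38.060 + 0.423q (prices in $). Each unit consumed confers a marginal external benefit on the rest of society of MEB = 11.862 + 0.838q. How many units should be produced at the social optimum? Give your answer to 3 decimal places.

q* = 4.158

Social marginal benefit = demand + MEB = 54.317 - 3.487q.
Set SMB = MC: 54.317 - 3.487q = 38.060 + 0.423q → q* = 4.1578.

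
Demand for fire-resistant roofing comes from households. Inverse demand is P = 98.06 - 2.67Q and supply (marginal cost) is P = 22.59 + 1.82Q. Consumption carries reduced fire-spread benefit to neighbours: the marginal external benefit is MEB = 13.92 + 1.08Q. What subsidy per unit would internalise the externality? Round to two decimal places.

Social marginal benefit = demand + MEB = 111.98 - 1.59Q.
Set SMB = MC: 111.98 - 1.59Q = 22.59 + 1.82Q → Q* = 26.2141.
The Pigouvian subsidy equals MEB at Q*: 13.92 + 1.08×26.2141 = 42.2312.

subsidy = 42.23 per unit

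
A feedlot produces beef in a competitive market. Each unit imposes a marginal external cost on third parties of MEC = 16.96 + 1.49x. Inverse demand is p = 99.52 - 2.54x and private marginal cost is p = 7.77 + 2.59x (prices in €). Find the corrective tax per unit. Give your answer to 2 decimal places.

Social marginal cost = private MC + MEC = 24.73 + 4.08x.
Set SMC = demand: 24.73 + 4.08x = 99.52 - 2.54x → x* = 11.2976.
The Pigouvian tax equals MEC at x*: 16.96 + 1.49×11.2976 = 33.7934.

tax = €33.79 per unit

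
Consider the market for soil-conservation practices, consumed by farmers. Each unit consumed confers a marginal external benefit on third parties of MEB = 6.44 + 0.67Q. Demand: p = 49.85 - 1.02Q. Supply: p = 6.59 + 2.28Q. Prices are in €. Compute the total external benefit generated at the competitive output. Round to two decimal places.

€141.99

Market equilibrium (private): 6.59 + 2.28Q = 49.85 - 1.02Q → Q_m = 13.1091.
Total external benefit = ∫₀^{Q_m} (6.44 + 0.67Q) dQ = 6.44×13.1091 + ½×0.67×13.1091² = 141.9919.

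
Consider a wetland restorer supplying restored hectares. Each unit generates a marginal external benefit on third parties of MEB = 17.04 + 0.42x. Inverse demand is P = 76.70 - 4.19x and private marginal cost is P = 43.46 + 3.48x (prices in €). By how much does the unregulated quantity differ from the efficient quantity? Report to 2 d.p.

2.60 units

Market equilibrium (private): 43.46 + 3.48x = 76.70 - 4.19x → x_m = 4.3338.
Social marginal cost = private MC − MEB = 26.42 + 3.06x.
Set SMC = demand: 26.42 + 3.06x = 76.70 - 4.19x → x* = 6.9352.
Gap = |4.3338 − 6.9352| = 2.6014.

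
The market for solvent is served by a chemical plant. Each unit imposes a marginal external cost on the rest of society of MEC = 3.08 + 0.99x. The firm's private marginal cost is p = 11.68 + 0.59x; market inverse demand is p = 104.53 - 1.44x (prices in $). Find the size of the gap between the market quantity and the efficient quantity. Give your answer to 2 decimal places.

Market equilibrium (private): 11.68 + 0.59x = 104.53 - 1.44x → x_m = 45.7389.
Social marginal cost = private MC + MEC = 14.76 + 1.58x.
Set SMC = demand: 14.76 + 1.58x = 104.53 - 1.44x → x* = 29.7252.
Gap = |45.7389 − 29.7252| = 16.0137.

16.01 units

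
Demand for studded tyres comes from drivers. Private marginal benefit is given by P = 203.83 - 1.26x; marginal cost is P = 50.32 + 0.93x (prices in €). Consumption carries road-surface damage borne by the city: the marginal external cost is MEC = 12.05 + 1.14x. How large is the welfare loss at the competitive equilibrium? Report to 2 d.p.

Market equilibrium (private): 50.32 + 0.93x = 203.83 - 1.26x → x_m = 70.0959.
Social marginal benefit = demand − MEC = 191.78 - 2.40x.
Set SMB = MC: 191.78 - 2.40x = 50.32 + 0.93x → x* = 42.4805.
The loss is the area between SMB and MC from x* to x_m; with linear curves that's a triangle of height MEC(x_m).
DWL = ½ × 27.6154 × 91.9593 = 1269.7464.

DWL = €1269.75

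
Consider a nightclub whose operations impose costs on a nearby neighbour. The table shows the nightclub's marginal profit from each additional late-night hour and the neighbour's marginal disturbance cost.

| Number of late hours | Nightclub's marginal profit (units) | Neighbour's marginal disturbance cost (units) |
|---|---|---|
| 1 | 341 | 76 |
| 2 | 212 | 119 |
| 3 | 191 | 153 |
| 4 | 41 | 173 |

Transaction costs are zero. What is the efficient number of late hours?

3

Bargaining reaches the level where marginal profit last exceeds marginal disturbance cost.
That holds through level 3 (191 ≥ 153) but not at 4 (41 < 173).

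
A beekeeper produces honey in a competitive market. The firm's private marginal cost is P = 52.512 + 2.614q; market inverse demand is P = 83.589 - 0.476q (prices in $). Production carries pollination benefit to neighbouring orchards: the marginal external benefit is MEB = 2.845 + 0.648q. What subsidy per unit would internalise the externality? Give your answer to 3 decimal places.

Social marginal cost = private MC − MEB = 49.667 + 1.966q.
Set SMC = demand: 49.667 + 1.966q = 83.589 - 0.476q → q* = 13.8911.
The Pigouvian subsidy equals MEB at q*: 2.845 + 0.648×13.8911 = 11.8464.

subsidy = $11.846 per unit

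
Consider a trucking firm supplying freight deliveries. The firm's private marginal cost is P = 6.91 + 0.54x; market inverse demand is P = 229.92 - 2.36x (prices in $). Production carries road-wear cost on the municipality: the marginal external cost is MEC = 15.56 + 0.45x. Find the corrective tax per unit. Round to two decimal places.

Social marginal cost = private MC + MEC = 22.47 + 0.99x.
Set SMC = demand: 22.47 + 0.99x = 229.92 - 2.36x → x* = 61.9254.
The Pigouvian tax equals MEC at x*: 15.56 + 0.45×61.9254 = 43.4264.

tax = $43.43 per unit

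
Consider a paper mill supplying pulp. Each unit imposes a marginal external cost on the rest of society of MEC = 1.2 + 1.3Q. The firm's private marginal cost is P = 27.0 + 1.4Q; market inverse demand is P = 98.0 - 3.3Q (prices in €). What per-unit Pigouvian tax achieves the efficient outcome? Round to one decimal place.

tax = €16.3 per unit

Social marginal cost = private MC + MEC = 28.2 + 2.7Q.
Set SMC = demand: 28.2 + 2.7Q = 98.0 - 3.3Q → Q* = 11.6333.
The Pigouvian tax equals MEC at Q*: 1.2 + 1.3×11.6333 = 16.3233.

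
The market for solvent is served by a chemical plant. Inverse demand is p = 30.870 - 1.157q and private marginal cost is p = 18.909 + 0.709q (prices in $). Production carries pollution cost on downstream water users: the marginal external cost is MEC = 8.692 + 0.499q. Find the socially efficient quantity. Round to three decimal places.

Social marginal cost = private MC + MEC = 27.601 + 1.208q.
Set SMC = demand: 27.601 + 1.208q = 30.870 - 1.157q → q* = 1.3822.

q* = 1.382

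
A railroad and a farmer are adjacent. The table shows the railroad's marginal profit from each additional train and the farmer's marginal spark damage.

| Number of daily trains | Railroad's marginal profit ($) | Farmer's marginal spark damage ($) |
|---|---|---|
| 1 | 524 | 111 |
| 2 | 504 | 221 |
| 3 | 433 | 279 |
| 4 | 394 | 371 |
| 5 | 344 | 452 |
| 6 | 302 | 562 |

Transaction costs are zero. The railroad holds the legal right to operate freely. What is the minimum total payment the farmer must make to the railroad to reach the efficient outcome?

$646

Left alone the railroad would choose level 6 (marginal profit stays positive).
Efficient level: k* = 4 (marginal profit ≥ marginal spark damage through 4).
The farmer must at least cover the railroad's forgone profit from cutting 6→4: 344 + 302 = 646.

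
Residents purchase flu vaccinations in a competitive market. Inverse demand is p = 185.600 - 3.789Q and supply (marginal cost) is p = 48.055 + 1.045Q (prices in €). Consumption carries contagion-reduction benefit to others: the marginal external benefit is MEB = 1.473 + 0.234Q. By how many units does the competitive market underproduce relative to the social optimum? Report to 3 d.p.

Market equilibrium (private): 48.055 + 1.045Q = 185.600 - 3.789Q → Q_m = 28.4537.
Social marginal benefit = demand + MEB = 187.073 - 3.555Q.
Set SMB = MC: 187.073 - 3.555Q = 48.055 + 1.045Q → Q* = 30.2213.
Gap = |28.4537 − 30.2213| = 1.7676.

1.768 units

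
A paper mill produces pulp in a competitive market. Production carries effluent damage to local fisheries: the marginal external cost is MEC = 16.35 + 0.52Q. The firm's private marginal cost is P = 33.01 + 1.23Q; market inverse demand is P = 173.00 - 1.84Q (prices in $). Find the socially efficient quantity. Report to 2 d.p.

Social marginal cost = private MC + MEC = 49.36 + 1.75Q.
Set SMC = demand: 49.36 + 1.75Q = 173.00 - 1.84Q → Q* = 34.4401.

Q* = 34.44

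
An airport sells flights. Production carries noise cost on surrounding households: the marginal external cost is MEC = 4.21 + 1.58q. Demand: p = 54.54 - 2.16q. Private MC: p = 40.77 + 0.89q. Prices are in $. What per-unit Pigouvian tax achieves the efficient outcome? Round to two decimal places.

Social marginal cost = private MC + MEC = 44.98 + 2.47q.
Set SMC = demand: 44.98 + 2.47q = 54.54 - 2.16q → q* = 2.0648.
The Pigouvian tax equals MEC at q*: 4.21 + 1.58×2.0648 = 7.4724.

tax = $7.47 per unit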